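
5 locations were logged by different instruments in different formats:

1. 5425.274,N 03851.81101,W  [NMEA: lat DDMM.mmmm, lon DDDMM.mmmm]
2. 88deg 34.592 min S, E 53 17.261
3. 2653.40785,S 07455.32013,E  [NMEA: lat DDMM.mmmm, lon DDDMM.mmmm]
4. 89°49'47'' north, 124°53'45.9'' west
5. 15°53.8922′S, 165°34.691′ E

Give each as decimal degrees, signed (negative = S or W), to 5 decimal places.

Point 1:
  Lat: split at 2 digits → 54° and 25.274′; 54 + 25.274/60 = 54.421233
  N ⇒ keep positive
  λ: split at 3 digits → 038° and 51.81101′; 38 + 51.81101/60 = 38.863517
  hemisphere W, so the sign is −
Point 2:
  Lat: 34.592′ = 0.576533°; total 88.576533
  S → negative
  Lon: 17.261′ = 0.287683°; total 53.287683
  E ⇒ keep positive
Point 3:
  Latitude: split at 2 digits → 26° and 53.40785′; 26 + 53.40785/60 = 26.890131
  S → negative
  Longitude: split at 3 digits → 074° and 55.32013′; 74 + 55.32013/60 = 74.922002
  E ⇒ keep positive
Point 4:
  Latitude: 89° + 49/60 + 47/3600 = 89 + 0.816667 + 0.013056 = 89.829722
  N ⇒ keep positive
  Longitude: 124° + 53/60 + 45.9/3600 = 124 + 0.883333 + 0.012750 = 124.896083
  W ⇒ negate
Point 5:
  Latitude: 53.8922′ = 0.898203°; total 15.898203
  S → negative
  Lon: 165 + 34.691/60 = 165.578183
  E ⇒ keep positive

1. 54.42123, -38.86352
2. -88.57653, 53.28768
3. -26.89013, 74.92200
4. 89.82972, -124.89608
5. -15.89820, 165.57818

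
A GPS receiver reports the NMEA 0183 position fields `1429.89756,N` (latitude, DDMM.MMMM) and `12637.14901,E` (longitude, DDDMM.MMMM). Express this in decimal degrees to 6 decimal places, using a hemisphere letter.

φ: degrees = first 2 digits = 14, minutes = 29.89756; 14 + 29.89756/60 = 14.4982927
Lon: split at 3 digits → 126° and 37.14901′; 126 + 37.14901/60 = 126.6191502

14.498293° N, 126.619150° E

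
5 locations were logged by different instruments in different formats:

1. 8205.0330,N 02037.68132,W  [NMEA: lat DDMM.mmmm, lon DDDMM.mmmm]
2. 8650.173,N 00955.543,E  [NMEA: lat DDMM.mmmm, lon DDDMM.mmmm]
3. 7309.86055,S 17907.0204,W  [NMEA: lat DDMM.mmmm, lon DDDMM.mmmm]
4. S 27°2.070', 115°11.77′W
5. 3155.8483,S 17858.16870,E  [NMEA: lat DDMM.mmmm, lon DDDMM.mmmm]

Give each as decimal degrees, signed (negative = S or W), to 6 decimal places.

1. 82.083883, -20.628022
2. 86.836217, 9.925717
3. -73.164343, -179.117007
4. -27.034500, -115.196167
5. -31.930805, 178.969478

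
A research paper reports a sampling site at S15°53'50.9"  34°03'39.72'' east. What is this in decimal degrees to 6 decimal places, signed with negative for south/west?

-15.897472, 34.061033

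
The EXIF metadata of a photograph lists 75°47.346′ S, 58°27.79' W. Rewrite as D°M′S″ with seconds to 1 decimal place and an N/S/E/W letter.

75°47′20.8″ S, 58°27′47.4″ W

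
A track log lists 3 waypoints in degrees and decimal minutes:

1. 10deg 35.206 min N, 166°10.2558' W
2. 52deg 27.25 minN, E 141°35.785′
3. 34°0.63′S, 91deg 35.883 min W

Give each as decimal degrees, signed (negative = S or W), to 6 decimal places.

1. 10.586767, -166.170930
2. 52.454167, 141.596417
3. -34.010500, -91.598050

Point 1:
  Latitude: 10 + 35.206/60 = 10.5867667
  N ⇒ keep positive
  Lon: 166 + 10.2558/60 = 166.1709300
  W ⇒ negate
Point 2:
  φ: 52 + 27.25/60 = 52.4541667
  N ⇒ keep positive
  Lon: 141 + 35.785/60 = 141.5964167
  E → positive
Point 3:
  Latitude: 34 + 0.63/60 = 34.0105000
  hemisphere S, so the sign is −
  Longitude: 35.883′ = 0.598050°; total 91.5980500
  hemisphere W, so the sign is −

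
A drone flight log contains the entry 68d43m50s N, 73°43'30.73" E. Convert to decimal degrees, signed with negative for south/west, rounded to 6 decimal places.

68.730556, 73.725203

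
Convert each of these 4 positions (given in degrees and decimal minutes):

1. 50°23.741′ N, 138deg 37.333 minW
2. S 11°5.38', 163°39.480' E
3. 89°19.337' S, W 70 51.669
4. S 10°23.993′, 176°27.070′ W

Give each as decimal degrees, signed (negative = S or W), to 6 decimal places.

1. 50.395683, -138.622217
2. -11.089667, 163.658000
3. -89.322283, -70.861150
4. -10.399883, -176.451167

Point 1:
  φ: 50 + 23.741/60 = 50.3956833
  N ⇒ keep positive
  λ: 138 + 37.333/60 = 138.6222167
  hemisphere W, so the sign is −
Point 2:
  Latitude: 11 + 5.38/60 = 11.0896667
  hemisphere S, so the sign is −
  Longitude: 163 + 39.48/60 = 163.6580000
  E → positive
Point 3:
  Latitude: 89 + 19.337/60 = 89.3222833
  hemisphere S, so the sign is −
  Longitude: 70 + 51.669/60 = 70.8611500
  W → negative
Point 4:
  Lat: 23.993′ = 0.399883°; total 10.3998833
  S → negative
  λ: 176 + 27.07/60 = 176.4511667
  W ⇒ negate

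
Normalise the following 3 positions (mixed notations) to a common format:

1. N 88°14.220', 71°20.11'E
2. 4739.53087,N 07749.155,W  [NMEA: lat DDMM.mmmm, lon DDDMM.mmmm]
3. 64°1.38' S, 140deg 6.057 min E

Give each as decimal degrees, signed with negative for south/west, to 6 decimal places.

1. 88.237000, 71.335167
2. 47.658848, -77.819250
3. -64.023000, 140.100950

Point 1:
  φ: 88 + 14.22/60 = 88.2370000
  N → positive
  Lon: 71 + 20.11/60 = 71.3351667
  E ⇒ keep positive
Point 2:
  Latitude: split at 2 digits → 47° and 39.53087′; 47 + 39.53087/60 = 47.6588478
  N → positive
  Lon: degrees = first 3 digits = 77, minutes = 49.155; 77 + 49.155/60 = 77.8192500
  W ⇒ negate
Point 3:
  φ: 64 + 1.38/60 = 64.0230000
  hemisphere S, so the sign is −
  λ: 140 + 6.057/60 = 140.1009500
  E → positive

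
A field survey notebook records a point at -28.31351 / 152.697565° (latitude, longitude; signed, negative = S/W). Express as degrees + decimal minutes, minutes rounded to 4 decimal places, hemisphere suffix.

Latitude is negative → S; |value| = 28.313510
Latitude: fractional part 0.313510 → 18.810600 minutes
Lon: 152° + 0.697565 × 60 = 152° 41.853900′

28° 18.8106′ S, 152° 41.8539′ E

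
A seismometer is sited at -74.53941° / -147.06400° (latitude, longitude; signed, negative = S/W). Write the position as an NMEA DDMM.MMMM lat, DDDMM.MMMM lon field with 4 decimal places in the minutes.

Latitude is negative → S; |value| = 74.539410
Lat: minutes = (74.539410 − 74) × 60 = 32.364600
Longitude is negative → W; |value| = 147.064000
Longitude: minutes = (147.064000 − 147) × 60 = 3.840000

7432.3646,S / 14703.8400,W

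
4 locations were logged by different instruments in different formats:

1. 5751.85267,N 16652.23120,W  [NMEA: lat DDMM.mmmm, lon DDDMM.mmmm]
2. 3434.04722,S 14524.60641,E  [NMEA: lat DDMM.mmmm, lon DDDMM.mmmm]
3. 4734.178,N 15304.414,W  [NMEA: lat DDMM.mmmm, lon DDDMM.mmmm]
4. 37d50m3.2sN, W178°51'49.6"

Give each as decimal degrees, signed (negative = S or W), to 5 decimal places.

1. 57.86421, -166.87052
2. -34.56745, 145.41011
3. 47.56963, -153.07357
4. 37.83422, -178.86378

Point 1:
  Latitude: split at 2 digits → 57° and 51.85267′; 57 + 51.85267/60 = 57.864211
  N → positive
  Longitude: split at 3 digits → 166° and 52.2312′; 166 + 52.2312/60 = 166.870520
  W ⇒ negate
Point 2:
  φ: degrees = first 2 digits = 34, minutes = 34.04722; 34 + 34.04722/60 = 34.567454
  S ⇒ negate
  Lon: split at 3 digits → 145° and 24.60641′; 145 + 24.60641/60 = 145.410107
  E ⇒ keep positive
Point 3:
  Lat: split at 2 digits → 47° and 34.178′; 47 + 34.178/60 = 47.569633
  N → positive
  Lon: split at 3 digits → 153° and 4.414′; 153 + 4.414/60 = 153.073567
  W ⇒ negate
Point 4:
  Lat: 37 + 50/60 + 3.2/3600 = 37.834222
  N → positive
  λ: 178 + 51/60 + 49.6/3600 = 178.863778
  hemisphere W, so the sign is −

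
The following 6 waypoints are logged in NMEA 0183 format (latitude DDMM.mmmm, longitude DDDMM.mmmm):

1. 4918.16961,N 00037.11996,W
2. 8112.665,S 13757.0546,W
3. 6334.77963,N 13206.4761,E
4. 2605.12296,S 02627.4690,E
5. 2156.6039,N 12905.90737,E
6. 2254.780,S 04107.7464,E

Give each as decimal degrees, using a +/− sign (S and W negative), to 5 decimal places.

1. 49.30283, -0.61867
2. -81.21108, -137.95091
3. 63.57966, 132.10794
4. -26.08538, 26.45782
5. 21.94340, 129.09846
6. -22.91300, 41.12911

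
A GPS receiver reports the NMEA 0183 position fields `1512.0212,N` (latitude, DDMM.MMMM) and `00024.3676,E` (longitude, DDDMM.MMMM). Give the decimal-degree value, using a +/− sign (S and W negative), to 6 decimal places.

15.200353, 0.406127

Latitude: degrees = first 2 digits = 15, minutes = 12.0212; 15 + 12.0212/60 = 15.2003533
N ⇒ keep positive
Longitude: degrees = first 3 digits = 0, minutes = 24.3676; 0 + 24.3676/60 = 0.4061267
E → positive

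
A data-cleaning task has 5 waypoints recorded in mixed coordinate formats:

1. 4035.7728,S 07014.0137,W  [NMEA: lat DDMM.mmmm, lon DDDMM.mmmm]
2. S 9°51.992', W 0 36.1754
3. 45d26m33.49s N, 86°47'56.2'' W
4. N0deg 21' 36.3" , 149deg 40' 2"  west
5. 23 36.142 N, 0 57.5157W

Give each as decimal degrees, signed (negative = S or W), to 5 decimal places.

1. -40.59621, -70.23356
2. -9.86653, -0.60292
3. 45.44264, -86.79894
4. 0.36008, -149.66722
5. 23.60237, -0.95860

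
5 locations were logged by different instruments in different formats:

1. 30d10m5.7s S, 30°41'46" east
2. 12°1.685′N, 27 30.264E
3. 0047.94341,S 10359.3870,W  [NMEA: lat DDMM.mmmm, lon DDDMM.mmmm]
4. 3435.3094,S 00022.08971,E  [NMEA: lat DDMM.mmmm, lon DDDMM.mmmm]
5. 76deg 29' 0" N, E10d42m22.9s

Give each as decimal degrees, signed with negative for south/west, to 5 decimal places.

Point 1:
  φ: 30 + 10/60 + 5.7/3600 = 30.168250
  S ⇒ negate
  Lon: 41′ + 46″ = 41.76667′; 30 + 41.76667/60 = 30.696111
  E ⇒ keep positive
Point 2:
  Latitude: 12 + 1.685/60 = 12.028083
  N ⇒ keep positive
  Lon: 30.264′ = 0.504400°; total 27.504400
  E ⇒ keep positive
Point 3:
  φ: degrees = first 2 digits = 0, minutes = 47.94341; 0 + 47.94341/60 = 0.799057
  S ⇒ negate
  Longitude: split at 3 digits → 103° and 59.387′; 103 + 59.387/60 = 103.989783
  W ⇒ negate
Point 4:
  Latitude: split at 2 digits → 34° and 35.3094′; 34 + 35.3094/60 = 34.588490
  S ⇒ negate
  λ: split at 3 digits → 000° and 22.08971′; 0 + 22.08971/60 = 0.368162
  E ⇒ keep positive
Point 5:
  Latitude: 76 + 29/60 + 0/3600 = 76.483333
  N → positive
  λ: 10 + 42/60 + 22.9/3600 = 10.706361
  E ⇒ keep positive

1. -30.16825, 30.69611
2. 12.02808, 27.50440
3. -0.79906, -103.98978
4. -34.58849, 0.36816
5. 76.48333, 10.70636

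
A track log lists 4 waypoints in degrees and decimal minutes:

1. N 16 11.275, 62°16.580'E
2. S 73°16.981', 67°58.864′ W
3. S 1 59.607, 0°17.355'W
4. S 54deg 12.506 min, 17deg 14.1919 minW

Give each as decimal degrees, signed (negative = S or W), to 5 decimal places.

1. 16.18792, 62.27633
2. -73.28302, -67.98107
3. -1.99345, -0.28925
4. -54.20843, -17.23653

Point 1:
  φ: 11.275′ = 0.187917°; total 16.187917
  N ⇒ keep positive
  Longitude: 16.58′ = 0.276333°; total 62.276333
  E → positive
Point 2:
  Lat: 73 + 16.981/60 = 73.283017
  S ⇒ negate
  Longitude: 67 + 58.864/60 = 67.981067
  hemisphere W, so the sign is −
Point 3:
  Latitude: 1 + 59.607/60 = 1.993450
  S → negative
  λ: 0 + 17.355/60 = 0.289250
  W → negative
Point 4:
  Latitude: 54 + 12.506/60 = 54.208433
  S ⇒ negate
  Lon: 17 + 14.1919/60 = 17.236532
  W → negative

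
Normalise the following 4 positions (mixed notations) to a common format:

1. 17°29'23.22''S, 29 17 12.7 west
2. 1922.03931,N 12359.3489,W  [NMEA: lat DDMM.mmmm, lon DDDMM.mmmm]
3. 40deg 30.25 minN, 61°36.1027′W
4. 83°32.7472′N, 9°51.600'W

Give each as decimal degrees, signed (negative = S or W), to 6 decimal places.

Point 1:
  Latitude: 29′ + 23.22″ = 29.38700′; 17 + 29.38700/60 = 17.4897833
  hemisphere S, so the sign is −
  Longitude: 29° + 17/60 + 12.7/3600 = 29 + 0.283333 + 0.003528 = 29.2868611
  hemisphere W, so the sign is −
Point 2:
  Latitude: split at 2 digits → 19° and 22.03931′; 19 + 22.03931/60 = 19.3673218
  N ⇒ keep positive
  Longitude: split at 3 digits → 123° and 59.3489′; 123 + 59.3489/60 = 123.9891483
  hemisphere W, so the sign is −
Point 3:
  Lat: 40 + 30.25/60 = 40.5041667
  N ⇒ keep positive
  λ: 36.1027′ = 0.601712°; total 61.6017117
  W → negative
Point 4:
  Lat: 32.7472′ = 0.545787°; total 83.5457867
  N ⇒ keep positive
  λ: 9 + 51.6/60 = 9.8600000
  W → negative

1. -17.489783, -29.286861
2. 19.367322, -123.989148
3. 40.504167, -61.601712
4. 83.545787, -9.860000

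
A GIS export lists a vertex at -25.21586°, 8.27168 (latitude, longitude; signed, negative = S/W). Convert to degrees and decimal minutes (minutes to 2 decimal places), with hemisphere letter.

Latitude is negative → S; |value| = 25.215860
φ: minutes = (25.215860 − 25) × 60 = 12.9516
Lon: 8° + 0.271680 × 60 = 8° 16.3008′

25° 12.95′ S, 8° 16.30′ E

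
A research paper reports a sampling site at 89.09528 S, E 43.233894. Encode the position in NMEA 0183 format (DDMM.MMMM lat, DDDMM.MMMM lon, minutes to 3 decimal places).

8905.717,S / 04314.034,E

Latitude: 89° + 0.095280 × 60 = 89° 5.71680′
Lon: minutes = (43.233894 − 43) × 60 = 14.03364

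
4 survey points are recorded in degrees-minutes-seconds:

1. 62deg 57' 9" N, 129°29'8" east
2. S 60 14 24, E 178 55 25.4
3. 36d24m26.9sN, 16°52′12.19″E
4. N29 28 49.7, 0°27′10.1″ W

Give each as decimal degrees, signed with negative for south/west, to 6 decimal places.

1. 62.952500, 129.485556
2. -60.240000, 178.923722
3. 36.407472, 16.870053
4. 29.480472, -0.452806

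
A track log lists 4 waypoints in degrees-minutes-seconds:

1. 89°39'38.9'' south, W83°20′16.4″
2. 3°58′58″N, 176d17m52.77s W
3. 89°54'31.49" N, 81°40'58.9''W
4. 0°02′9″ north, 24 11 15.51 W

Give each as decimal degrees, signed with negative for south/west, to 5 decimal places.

1. -89.66081, -83.33789
2. 3.98278, -176.29799
3. 89.90875, -81.68303
4. 0.03583, -24.18764

Point 1:
  φ: 89° + 39/60 + 38.9/3600 = 89 + 0.650000 + 0.010806 = 89.660806
  S → negative
  λ: 20′ + 16.4″ = 20.27333′; 83 + 20.27333/60 = 83.337889
  W → negative
Point 2:
  φ: 58′ + 58″ = 58.96667′; 3 + 58.96667/60 = 3.982778
  N ⇒ keep positive
  λ: 17′ + 52.77″ = 17.87950′; 176 + 17.87950/60 = 176.297992
  hemisphere W, so the sign is −
Point 3:
  φ: 89° + 54/60 + 31.49/3600 = 89 + 0.900000 + 0.008747 = 89.908747
  N ⇒ keep positive
  λ: 81 + 40/60 + 58.9/3600 = 81.683028
  hemisphere W, so the sign is −
Point 4:
  Latitude: 0° + 2/60 + 9/3600 = 0 + 0.033333 + 0.002500 = 0.035833
  N ⇒ keep positive
  λ: 24 + 11/60 + 15.51/3600 = 24.187642
  W ⇒ negate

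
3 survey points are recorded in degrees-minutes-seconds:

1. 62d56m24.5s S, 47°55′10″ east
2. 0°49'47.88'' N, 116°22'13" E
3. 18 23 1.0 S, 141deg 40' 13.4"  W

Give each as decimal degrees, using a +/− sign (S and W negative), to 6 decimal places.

Point 1:
  φ: 56′ + 24.5″ = 56.40833′; 62 + 56.40833/60 = 62.9401389
  S → negative
  λ: 47 + 55/60 + 10/3600 = 47.9194444
  E ⇒ keep positive
Point 2:
  Lat: 0 + 49/60 + 47.88/3600 = 0.8299667
  N ⇒ keep positive
  λ: 22′ + 13″ = 22.21667′; 116 + 22.21667/60 = 116.3702778
  E ⇒ keep positive
Point 3:
  Lat: 18° + 23/60 + 1/3600 = 18 + 0.383333 + 0.000278 = 18.3836111
  S → negative
  Lon: 40′ + 13.4″ = 40.22333′; 141 + 40.22333/60 = 141.6703889
  W ⇒ negate

1. -62.940139, 47.919444
2. 0.829967, 116.370278
3. -18.383611, -141.670389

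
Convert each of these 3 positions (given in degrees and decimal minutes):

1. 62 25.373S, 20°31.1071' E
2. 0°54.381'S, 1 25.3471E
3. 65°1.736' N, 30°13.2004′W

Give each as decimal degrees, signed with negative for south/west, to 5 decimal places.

Point 1:
  Latitude: 25.373′ = 0.422883°; total 62.422883
  S → negative
  λ: 20 + 31.1071/60 = 20.518452
  E → positive
Point 2:
  φ: 54.381′ = 0.906350°; total 0.906350
  hemisphere S, so the sign is −
  Lon: 25.3471′ = 0.422452°; total 1.422452
  E ⇒ keep positive
Point 3:
  Lat: 65 + 1.736/60 = 65.028933
  N ⇒ keep positive
  Lon: 30 + 13.2004/60 = 30.220007
  W → negative

1. -62.42288, 20.51845
2. -0.90635, 1.42245
3. 65.02893, -30.22001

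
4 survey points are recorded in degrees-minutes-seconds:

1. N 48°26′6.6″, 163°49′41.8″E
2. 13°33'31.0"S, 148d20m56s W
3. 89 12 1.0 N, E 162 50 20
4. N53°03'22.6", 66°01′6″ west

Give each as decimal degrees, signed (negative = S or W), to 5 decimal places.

1. 48.43517, 163.82828
2. -13.55861, -148.34889
3. 89.20028, 162.83889
4. 53.05628, -66.01833

Point 1:
  Lat: 26′ + 6.6″ = 26.11000′; 48 + 26.11000/60 = 48.435167
  N ⇒ keep positive
  Lon: 163 + 49/60 + 41.8/3600 = 163.828278
  E ⇒ keep positive
Point 2:
  Lat: 33′ + 31″ = 33.51667′; 13 + 33.51667/60 = 13.558611
  hemisphere S, so the sign is −
  λ: 20′ + 56″ = 20.93333′; 148 + 20.93333/60 = 148.348889
  hemisphere W, so the sign is −
Point 3:
  Lat: 12′ + 1″ = 12.01667′; 89 + 12.01667/60 = 89.200278
  N → positive
  Lon: 162° + 50/60 + 20/3600 = 162 + 0.833333 + 0.005556 = 162.838889
  E ⇒ keep positive
Point 4:
  Latitude: 53° + 3/60 + 22.6/3600 = 53 + 0.050000 + 0.006278 = 53.056278
  N → positive
  λ: 1′ + 6″ = 1.10000′; 66 + 1.10000/60 = 66.018333
  hemisphere W, so the sign is −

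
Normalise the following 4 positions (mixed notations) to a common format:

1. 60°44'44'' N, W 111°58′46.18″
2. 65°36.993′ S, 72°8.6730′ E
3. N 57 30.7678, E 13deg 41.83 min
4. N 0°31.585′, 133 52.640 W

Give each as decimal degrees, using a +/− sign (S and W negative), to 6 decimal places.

1. 60.745556, -111.979494
2. -65.616550, 72.144550
3. 57.512797, 13.697167
4. 0.526417, -133.877333

Point 1:
  Lat: 44′ + 44″ = 44.73333′; 60 + 44.73333/60 = 60.7455556
  N → positive
  Longitude: 111° + 58/60 + 46.18/3600 = 111 + 0.966667 + 0.012828 = 111.9794944
  W → negative
Point 2:
  Lat: 65 + 36.993/60 = 65.6165500
  hemisphere S, so the sign is −
  λ: 8.673′ = 0.144550°; total 72.1445500
  E ⇒ keep positive
Point 3:
  φ: 57 + 30.7678/60 = 57.5127967
  N ⇒ keep positive
  Lon: 41.83′ = 0.697167°; total 13.6971667
  E → positive
Point 4:
  φ: 31.585′ = 0.526417°; total 0.5264167
  N → positive
  Lon: 133 + 52.64/60 = 133.8773333
  W ⇒ negate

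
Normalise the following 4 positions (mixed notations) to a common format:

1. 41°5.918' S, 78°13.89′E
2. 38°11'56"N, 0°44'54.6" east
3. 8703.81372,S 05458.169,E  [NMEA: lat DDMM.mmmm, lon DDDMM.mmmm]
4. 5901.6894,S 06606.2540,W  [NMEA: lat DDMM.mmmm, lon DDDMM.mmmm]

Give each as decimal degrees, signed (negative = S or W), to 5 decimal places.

1. -41.09863, 78.23150
2. 38.19889, 0.74850
3. -87.06356, 54.96948
4. -59.02816, -66.10423

Point 1:
  Lat: 41 + 5.918/60 = 41.098633
  S → negative
  λ: 13.89′ = 0.231500°; total 78.231500
  E → positive
Point 2:
  φ: 38° + 11/60 + 56/3600 = 38 + 0.183333 + 0.015556 = 38.198889
  N → positive
  Lon: 44′ + 54.6″ = 44.91000′; 0 + 44.91000/60 = 0.748500
  E ⇒ keep positive
Point 3:
  φ: split at 2 digits → 87° and 3.81372′; 87 + 3.81372/60 = 87.063562
  S ⇒ negate
  λ: split at 3 digits → 054° and 58.169′; 54 + 58.169/60 = 54.969483
  E → positive
Point 4:
  φ: split at 2 digits → 59° and 1.6894′; 59 + 1.6894/60 = 59.028157
  S → negative
  Lon: degrees = first 3 digits = 66, minutes = 6.254; 66 + 6.254/60 = 66.104233
  W ⇒ negate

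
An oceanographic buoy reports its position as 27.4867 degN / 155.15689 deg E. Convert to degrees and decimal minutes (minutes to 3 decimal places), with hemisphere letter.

Lat: fractional part 0.486700 → 29.20200 minutes
Longitude: fractional part 0.156890 → 9.41340 minutes

27° 29.202′ N, 155° 9.413′ E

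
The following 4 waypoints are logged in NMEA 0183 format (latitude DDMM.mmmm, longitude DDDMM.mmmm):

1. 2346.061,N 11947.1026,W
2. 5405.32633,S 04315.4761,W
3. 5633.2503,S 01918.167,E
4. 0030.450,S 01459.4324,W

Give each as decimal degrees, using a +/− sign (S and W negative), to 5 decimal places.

1. 23.76768, -119.78504
2. -54.08877, -43.25794
3. -56.55417, 19.30278
4. -0.50750, -14.99054

Point 1:
  Latitude: degrees = first 2 digits = 23, minutes = 46.061; 23 + 46.061/60 = 23.767683
  N → positive
  Longitude: split at 3 digits → 119° and 47.1026′; 119 + 47.1026/60 = 119.785043
  W → negative
Point 2:
  φ: degrees = first 2 digits = 54, minutes = 5.32633; 54 + 5.32633/60 = 54.088772
  S → negative
  λ: degrees = first 3 digits = 43, minutes = 15.4761; 43 + 15.4761/60 = 43.257935
  hemisphere W, so the sign is −
Point 3:
  Latitude: degrees = first 2 digits = 56, minutes = 33.2503; 56 + 33.2503/60 = 56.554172
  hemisphere S, so the sign is −
  λ: split at 3 digits → 019° and 18.167′; 19 + 18.167/60 = 19.302783
  E ⇒ keep positive
Point 4:
  Latitude: degrees = first 2 digits = 0, minutes = 30.45; 0 + 30.45/60 = 0.507500
  S → negative
  Lon: split at 3 digits → 014° and 59.4324′; 14 + 59.4324/60 = 14.990540
  hemisphere W, so the sign is −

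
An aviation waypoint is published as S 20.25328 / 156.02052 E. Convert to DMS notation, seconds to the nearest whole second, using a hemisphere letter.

20°15′12″ S, 156°01′14″ E

Latitude: 0.253280 × 60 = 15.19680′ → 15′, remainder × 60 = 11.81″
Longitude: 0.020520° → 1.23120′; 0.23120 × 60 = 13.87″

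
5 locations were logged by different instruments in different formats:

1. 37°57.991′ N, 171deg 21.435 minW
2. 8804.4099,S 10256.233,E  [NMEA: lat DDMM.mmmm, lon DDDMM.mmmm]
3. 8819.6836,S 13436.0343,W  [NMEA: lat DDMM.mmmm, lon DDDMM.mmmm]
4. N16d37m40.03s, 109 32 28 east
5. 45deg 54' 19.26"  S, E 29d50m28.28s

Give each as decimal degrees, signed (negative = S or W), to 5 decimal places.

Point 1:
  Latitude: 57.991′ = 0.966517°; total 37.966517
  N ⇒ keep positive
  Longitude: 21.435′ = 0.357250°; total 171.357250
  hemisphere W, so the sign is −
Point 2:
  Lat: split at 2 digits → 88° and 4.4099′; 88 + 4.4099/60 = 88.073498
  S → negative
  λ: degrees = first 3 digits = 102, minutes = 56.233; 102 + 56.233/60 = 102.937217
  E ⇒ keep positive
Point 3:
  φ: degrees = first 2 digits = 88, minutes = 19.6836; 88 + 19.6836/60 = 88.328060
  S ⇒ negate
  Longitude: split at 3 digits → 134° and 36.0343′; 134 + 36.0343/60 = 134.600572
  W → negative
Point 4:
  φ: 37′ + 40.03″ = 37.66717′; 16 + 37.66717/60 = 16.627786
  N ⇒ keep positive
  λ: 109° + 32/60 + 28/3600 = 109 + 0.533333 + 0.007778 = 109.541111
  E → positive
Point 5:
  Lat: 45 + 54/60 + 19.26/3600 = 45.905350
  S → negative
  Lon: 29° + 50/60 + 28.28/3600 = 29 + 0.833333 + 0.007856 = 29.841189
  E ⇒ keep positive

1. 37.96652, -171.35725
2. -88.07350, 102.93722
3. -88.32806, -134.60057
4. 16.62779, 109.54111
5. -45.90535, 29.84119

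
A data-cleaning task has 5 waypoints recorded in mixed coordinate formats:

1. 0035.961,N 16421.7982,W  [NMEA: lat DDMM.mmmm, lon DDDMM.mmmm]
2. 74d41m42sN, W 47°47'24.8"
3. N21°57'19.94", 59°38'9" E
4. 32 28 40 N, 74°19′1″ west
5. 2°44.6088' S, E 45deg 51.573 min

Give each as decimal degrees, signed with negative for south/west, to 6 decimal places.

Point 1:
  Latitude: degrees = first 2 digits = 0, minutes = 35.961; 0 + 35.961/60 = 0.5993500
  N → positive
  λ: degrees = first 3 digits = 164, minutes = 21.7982; 164 + 21.7982/60 = 164.3633033
  W ⇒ negate
Point 2:
  Latitude: 41′ + 42″ = 41.70000′; 74 + 41.70000/60 = 74.6950000
  N ⇒ keep positive
  Lon: 47′ + 24.8″ = 47.41333′; 47 + 47.41333/60 = 47.7902222
  W ⇒ negate
Point 3:
  φ: 21° + 57/60 + 19.94/3600 = 21 + 0.950000 + 0.005539 = 21.9555389
  N → positive
  λ: 38′ + 9″ = 38.15000′; 59 + 38.15000/60 = 59.6358333
  E ⇒ keep positive
Point 4:
  φ: 32 + 28/60 + 40/3600 = 32.4777778
  N ⇒ keep positive
  Longitude: 19′ + 1″ = 19.01667′; 74 + 19.01667/60 = 74.3169444
  W → negative
Point 5:
  Latitude: 44.6088′ = 0.743480°; total 2.7434800
  S ⇒ negate
  Lon: 51.573′ = 0.859550°; total 45.8595500
  E → positive

1. 0.599350, -164.363303
2. 74.695000, -47.790222
3. 21.955539, 59.635833
4. 32.477778, -74.316944
5. -2.743480, 45.859550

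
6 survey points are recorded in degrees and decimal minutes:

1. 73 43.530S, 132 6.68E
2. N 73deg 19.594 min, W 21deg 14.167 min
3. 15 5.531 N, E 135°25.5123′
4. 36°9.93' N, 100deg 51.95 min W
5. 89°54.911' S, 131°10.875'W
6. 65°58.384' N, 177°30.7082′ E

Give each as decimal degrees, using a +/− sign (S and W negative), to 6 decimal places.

Point 1:
  Lat: 73 + 43.53/60 = 73.7255000
  S → negative
  Lon: 6.68′ = 0.111333°; total 132.1113333
  E ⇒ keep positive
Point 2:
  φ: 73 + 19.594/60 = 73.3265667
  N ⇒ keep positive
  λ: 21 + 14.167/60 = 21.2361167
  W ⇒ negate
Point 3:
  φ: 15 + 5.531/60 = 15.0921833
  N ⇒ keep positive
  Lon: 135 + 25.5123/60 = 135.4252050
  E → positive
Point 4:
  φ: 9.93′ = 0.165500°; total 36.1655000
  N → positive
  Longitude: 100 + 51.95/60 = 100.8658333
  W → negative
Point 5:
  Lat: 89 + 54.911/60 = 89.9151833
  S ⇒ negate
  Lon: 10.875′ = 0.181250°; total 131.1812500
  W → negative
Point 6:
  Lat: 65 + 58.384/60 = 65.9730667
  N ⇒ keep positive
  Lon: 177 + 30.7082/60 = 177.5118033
  E → positive

1. -73.725500, 132.111333
2. 73.326567, -21.236117
3. 15.092183, 135.425205
4. 36.165500, -100.865833
5. -89.915183, -131.181250
6. 65.973067, 177.511803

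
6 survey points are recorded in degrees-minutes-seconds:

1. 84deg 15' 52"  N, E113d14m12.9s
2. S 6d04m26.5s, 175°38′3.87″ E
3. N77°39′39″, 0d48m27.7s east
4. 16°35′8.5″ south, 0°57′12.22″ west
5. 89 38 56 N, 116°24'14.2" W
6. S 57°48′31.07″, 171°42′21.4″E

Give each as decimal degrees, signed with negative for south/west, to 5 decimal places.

1. 84.26444, 113.23692
2. -6.07403, 175.63441
3. 77.66083, 0.80769
4. -16.58569, -0.95339
5. 89.64889, -116.40394
6. -57.80863, 171.70594

Point 1:
  Lat: 84 + 15/60 + 52/3600 = 84.264444
  N → positive
  Lon: 113° + 14/60 + 12.9/3600 = 113 + 0.233333 + 0.003583 = 113.236917
  E → positive
Point 2:
  Lat: 6 + 4/60 + 26.5/3600 = 6.074028
  S → negative
  Lon: 175 + 38/60 + 3.87/3600 = 175.634408
  E ⇒ keep positive
Point 3:
  φ: 77° + 39/60 + 39/3600 = 77 + 0.650000 + 0.010833 = 77.660833
  N ⇒ keep positive
  Lon: 0° + 48/60 + 27.7/3600 = 0 + 0.800000 + 0.007694 = 0.807694
  E → positive
Point 4:
  Lat: 16° + 35/60 + 8.5/3600 = 16 + 0.583333 + 0.002361 = 16.585694
  hemisphere S, so the sign is −
  Lon: 57′ + 12.22″ = 57.20367′; 0 + 57.20367/60 = 0.953394
  hemisphere W, so the sign is −
Point 5:
  Latitude: 89° + 38/60 + 56/3600 = 89 + 0.633333 + 0.015556 = 89.648889
  N → positive
  λ: 116 + 24/60 + 14.2/3600 = 116.403944
  W ⇒ negate
Point 6:
  Latitude: 57 + 48/60 + 31.07/3600 = 57.808631
  S ⇒ negate
  Longitude: 171 + 42/60 + 21.4/3600 = 171.705944
  E → positive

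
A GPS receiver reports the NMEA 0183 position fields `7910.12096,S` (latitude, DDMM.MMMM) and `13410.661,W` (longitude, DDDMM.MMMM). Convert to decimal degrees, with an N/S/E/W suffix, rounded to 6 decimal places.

Latitude: split at 2 digits → 79° and 10.12096′; 79 + 10.12096/60 = 79.1686827
Longitude: split at 3 digits → 134° and 10.661′; 134 + 10.661/60 = 134.1776833

79.168683° S, 134.177683° W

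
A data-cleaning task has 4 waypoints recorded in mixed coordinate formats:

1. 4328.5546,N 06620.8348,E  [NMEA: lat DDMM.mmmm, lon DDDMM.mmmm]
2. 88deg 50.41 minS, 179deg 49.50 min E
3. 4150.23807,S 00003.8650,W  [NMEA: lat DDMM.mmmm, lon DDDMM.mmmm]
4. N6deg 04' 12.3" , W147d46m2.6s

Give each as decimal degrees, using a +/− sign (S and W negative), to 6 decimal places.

Point 1:
  Latitude: degrees = first 2 digits = 43, minutes = 28.5546; 43 + 28.5546/60 = 43.4759100
  N → positive
  Lon: split at 3 digits → 066° and 20.8348′; 66 + 20.8348/60 = 66.3472467
  E → positive
Point 2:
  Lat: 50.41′ = 0.840167°; total 88.8401667
  S ⇒ negate
  Lon: 49.5′ = 0.825000°; total 179.8250000
  E ⇒ keep positive
Point 3:
  φ: degrees = first 2 digits = 41, minutes = 50.23807; 41 + 50.23807/60 = 41.8373012
  hemisphere S, so the sign is −
  λ: split at 3 digits → 000° and 3.865′; 0 + 3.865/60 = 0.0644167
  W → negative
Point 4:
  Latitude: 6° + 4/60 + 12.3/3600 = 6 + 0.066667 + 0.003417 = 6.0700833
  N ⇒ keep positive
  λ: 147 + 46/60 + 2.6/3600 = 147.7673889
  W → negative

1. 43.475910, 66.347247
2. -88.840167, 179.825000
3. -41.837301, -0.064417
4. 6.070083, -147.767389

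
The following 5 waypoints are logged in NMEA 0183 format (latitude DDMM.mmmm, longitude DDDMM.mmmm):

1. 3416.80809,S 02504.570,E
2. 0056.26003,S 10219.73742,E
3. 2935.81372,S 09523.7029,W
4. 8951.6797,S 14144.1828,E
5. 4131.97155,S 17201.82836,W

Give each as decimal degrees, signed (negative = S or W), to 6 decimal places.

1. -34.280135, 25.076167
2. -0.937667, 102.328957
3. -29.596895, -95.395048
4. -89.861328, 141.736380
5. -41.532859, -172.030473

Point 1:
  φ: degrees = first 2 digits = 34, minutes = 16.80809; 34 + 16.80809/60 = 34.2801348
  S ⇒ negate
  λ: split at 3 digits → 025° and 4.57′; 25 + 4.57/60 = 25.0761667
  E → positive
Point 2:
  Lat: split at 2 digits → 00° and 56.26003′; 0 + 56.26003/60 = 0.9376672
  hemisphere S, so the sign is −
  Longitude: split at 3 digits → 102° and 19.73742′; 102 + 19.73742/60 = 102.3289570
  E ⇒ keep positive
Point 3:
  Latitude: split at 2 digits → 29° and 35.81372′; 29 + 35.81372/60 = 29.5968953
  hemisphere S, so the sign is −
  Longitude: split at 3 digits → 095° and 23.7029′; 95 + 23.7029/60 = 95.3950483
  W → negative
Point 4:
  Lat: split at 2 digits → 89° and 51.6797′; 89 + 51.6797/60 = 89.8613283
  hemisphere S, so the sign is −
  Lon: degrees = first 3 digits = 141, minutes = 44.1828; 141 + 44.1828/60 = 141.7363800
  E → positive
Point 5:
  φ: degrees = first 2 digits = 41, minutes = 31.97155; 41 + 31.97155/60 = 41.5328592
  S → negative
  Lon: split at 3 digits → 172° and 1.82836′; 172 + 1.82836/60 = 172.0304727
  W ⇒ negate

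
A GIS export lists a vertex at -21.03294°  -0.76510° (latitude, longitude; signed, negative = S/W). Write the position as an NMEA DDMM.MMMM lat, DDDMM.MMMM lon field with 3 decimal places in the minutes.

Latitude is negative → S; |value| = 21.032940
φ: minutes = (21.032940 − 21) × 60 = 1.97640
Longitude is negative → W; |value| = 0.765100
Longitude: minutes = (0.765100 − 0) × 60 = 45.90600

2101.976,S / 00045.906,W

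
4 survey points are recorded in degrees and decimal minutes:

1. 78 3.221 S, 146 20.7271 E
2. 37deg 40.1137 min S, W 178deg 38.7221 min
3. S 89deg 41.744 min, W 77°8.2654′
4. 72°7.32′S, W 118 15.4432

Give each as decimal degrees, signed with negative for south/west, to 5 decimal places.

Point 1:
  Lat: 78 + 3.221/60 = 78.053683
  S → negative
  Lon: 20.7271′ = 0.345452°; total 146.345452
  E ⇒ keep positive
Point 2:
  Lat: 40.1137′ = 0.668562°; total 37.668562
  S ⇒ negate
  Longitude: 178 + 38.7221/60 = 178.645368
  hemisphere W, so the sign is −
Point 3:
  Lat: 41.744′ = 0.695733°; total 89.695733
  S ⇒ negate
  Lon: 8.2654′ = 0.137757°; total 77.137757
  W ⇒ negate
Point 4:
  Lat: 7.32′ = 0.122000°; total 72.122000
  hemisphere S, so the sign is −
  Lon: 118 + 15.4432/60 = 118.257387
  W → negative

1. -78.05368, 146.34545
2. -37.66856, -178.64537
3. -89.69573, -77.13776
4. -72.12200, -118.25739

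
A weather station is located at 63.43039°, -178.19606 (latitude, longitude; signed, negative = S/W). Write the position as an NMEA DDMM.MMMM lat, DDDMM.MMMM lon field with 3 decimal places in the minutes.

6325.823,N / 17811.764,W

φ: minutes = (63.430390 − 63) × 60 = 25.82340
Longitude is negative → W; |value| = 178.196060
Longitude: minutes = (178.196060 − 178) × 60 = 11.76360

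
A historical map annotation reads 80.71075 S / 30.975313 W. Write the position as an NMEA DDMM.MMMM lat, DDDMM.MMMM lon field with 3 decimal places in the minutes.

8042.645,S / 03058.519,W

Lat: 80° + 0.710750 × 60 = 80° 42.64500′
λ: 30° + 0.975313 × 60 = 30° 58.51878′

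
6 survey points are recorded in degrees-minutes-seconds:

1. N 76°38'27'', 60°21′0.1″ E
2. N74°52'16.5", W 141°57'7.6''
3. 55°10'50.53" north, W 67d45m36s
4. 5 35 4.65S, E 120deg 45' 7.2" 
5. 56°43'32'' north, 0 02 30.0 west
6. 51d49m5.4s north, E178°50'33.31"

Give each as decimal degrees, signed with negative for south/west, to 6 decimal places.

Point 1:
  φ: 76 + 38/60 + 27/3600 = 76.6408333
  N → positive
  Lon: 21′ + 0.1″ = 21.00167′; 60 + 21.00167/60 = 60.3500278
  E ⇒ keep positive
Point 2:
  Latitude: 74 + 52/60 + 16.5/3600 = 74.8712500
  N → positive
  Lon: 141 + 57/60 + 7.6/3600 = 141.9521111
  W → negative
Point 3:
  φ: 10′ + 50.53″ = 10.84217′; 55 + 10.84217/60 = 55.1807028
  N ⇒ keep positive
  Longitude: 45′ + 36″ = 45.60000′; 67 + 45.60000/60 = 67.7600000
  W → negative
Point 4:
  φ: 5 + 35/60 + 4.65/3600 = 5.5846250
  S ⇒ negate
  Longitude: 45′ + 7.2″ = 45.12000′; 120 + 45.12000/60 = 120.7520000
  E → positive
Point 5:
  Lat: 56° + 43/60 + 32/3600 = 56 + 0.716667 + 0.008889 = 56.7255556
  N → positive
  Lon: 2′ + 30″ = 2.50000′; 0 + 2.50000/60 = 0.0416667
  W → negative
Point 6:
  φ: 51 + 49/60 + 5.4/3600 = 51.8181667
  N ⇒ keep positive
  λ: 178° + 50/60 + 33.31/3600 = 178 + 0.833333 + 0.009253 = 178.8425861
  E → positive

1. 76.640833, 60.350028
2. 74.871250, -141.952111
3. 55.180703, -67.760000
4. -5.584625, 120.752000
5. 56.725556, -0.041667
6. 51.818167, 178.842586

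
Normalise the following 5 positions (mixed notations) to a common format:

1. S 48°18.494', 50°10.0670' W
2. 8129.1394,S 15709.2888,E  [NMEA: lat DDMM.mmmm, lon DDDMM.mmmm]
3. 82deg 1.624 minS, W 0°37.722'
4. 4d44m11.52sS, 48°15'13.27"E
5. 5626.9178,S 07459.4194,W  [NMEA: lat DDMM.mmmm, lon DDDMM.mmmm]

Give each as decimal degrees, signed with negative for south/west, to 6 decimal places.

Point 1:
  Lat: 18.494′ = 0.308233°; total 48.3082333
  S → negative
  λ: 10.067′ = 0.167783°; total 50.1677833
  W → negative
Point 2:
  Lat: split at 2 digits → 81° and 29.1394′; 81 + 29.1394/60 = 81.4856567
  S → negative
  λ: degrees = first 3 digits = 157, minutes = 9.2888; 157 + 9.2888/60 = 157.1548133
  E ⇒ keep positive
Point 3:
  Lat: 82 + 1.624/60 = 82.0270667
  hemisphere S, so the sign is −
  Longitude: 37.722′ = 0.628700°; total 0.6287000
  hemisphere W, so the sign is −
Point 4:
  φ: 44′ + 11.52″ = 44.19200′; 4 + 44.19200/60 = 4.7365333
  hemisphere S, so the sign is −
  Lon: 48° + 15/60 + 13.27/3600 = 48 + 0.250000 + 0.003686 = 48.2536861
  E ⇒ keep positive
Point 5:
  Lat: degrees = first 2 digits = 56, minutes = 26.9178; 56 + 26.9178/60 = 56.4486300
  hemisphere S, so the sign is −
  Lon: split at 3 digits → 074° and 59.4194′; 74 + 59.4194/60 = 74.9903233
  W → negative

1. -48.308233, -50.167783
2. -81.485657, 157.154813
3. -82.027067, -0.628700
4. -4.736533, 48.253686
5. -56.448630, -74.990323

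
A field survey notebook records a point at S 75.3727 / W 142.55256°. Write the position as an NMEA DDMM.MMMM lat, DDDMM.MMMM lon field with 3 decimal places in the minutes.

Lat: fractional part 0.372700 → 22.36200 minutes
Longitude: fractional part 0.552560 → 33.15360 minutes

7522.362,S / 14233.154,W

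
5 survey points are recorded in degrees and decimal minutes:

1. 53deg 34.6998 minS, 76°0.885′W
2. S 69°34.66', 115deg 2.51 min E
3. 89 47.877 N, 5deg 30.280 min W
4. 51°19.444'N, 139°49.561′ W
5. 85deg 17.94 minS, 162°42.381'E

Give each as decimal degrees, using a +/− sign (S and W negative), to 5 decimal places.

1. -53.57833, -76.01475
2. -69.57767, 115.04183
3. 89.79795, -5.50467
4. 51.32407, -139.82602
5. -85.29900, 162.70635

Point 1:
  Latitude: 34.6998′ = 0.578330°; total 53.578330
  hemisphere S, so the sign is −
  Lon: 0.885′ = 0.014750°; total 76.014750
  W → negative
Point 2:
  Lat: 34.66′ = 0.577667°; total 69.577667
  hemisphere S, so the sign is −
  Longitude: 2.51′ = 0.041833°; total 115.041833
  E → positive
Point 3:
  Lat: 89 + 47.877/60 = 89.797950
  N → positive
  λ: 5 + 30.28/60 = 5.504667
  W → negative
Point 4:
  Latitude: 19.444′ = 0.324067°; total 51.324067
  N → positive
  Lon: 49.561′ = 0.826017°; total 139.826017
  W ⇒ negate
Point 5:
  Lat: 17.94′ = 0.299000°; total 85.299000
  S → negative
  λ: 42.381′ = 0.706350°; total 162.706350
  E → positive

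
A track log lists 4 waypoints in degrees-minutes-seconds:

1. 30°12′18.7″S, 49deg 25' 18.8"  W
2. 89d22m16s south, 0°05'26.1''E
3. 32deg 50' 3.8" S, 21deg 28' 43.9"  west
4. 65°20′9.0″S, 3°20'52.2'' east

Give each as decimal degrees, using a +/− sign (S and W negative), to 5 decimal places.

1. -30.20519, -49.42189
2. -89.37111, 0.09058
3. -32.83439, -21.47886
4. -65.33583, 3.34783

Point 1:
  φ: 30° + 12/60 + 18.7/3600 = 30 + 0.200000 + 0.005194 = 30.205194
  S → negative
  λ: 49 + 25/60 + 18.8/3600 = 49.421889
  hemisphere W, so the sign is −
Point 2:
  φ: 22′ + 16″ = 22.26667′; 89 + 22.26667/60 = 89.371111
  hemisphere S, so the sign is −
  λ: 5′ + 26.1″ = 5.43500′; 0 + 5.43500/60 = 0.090583
  E ⇒ keep positive
Point 3:
  Lat: 50′ + 3.8″ = 50.06333′; 32 + 50.06333/60 = 32.834389
  hemisphere S, so the sign is −
  λ: 21 + 28/60 + 43.9/3600 = 21.478861
  W ⇒ negate
Point 4:
  φ: 65 + 20/60 + 9/3600 = 65.335833
  S ⇒ negate
  Longitude: 3° + 20/60 + 52.2/3600 = 3 + 0.333333 + 0.014500 = 3.347833
  E → positive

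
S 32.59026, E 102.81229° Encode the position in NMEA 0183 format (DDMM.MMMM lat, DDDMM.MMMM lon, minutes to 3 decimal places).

Latitude: minutes = (32.590260 − 32) × 60 = 35.41560
Lon: 102° + 0.812290 × 60 = 102° 48.73740′

3235.416,S / 10248.737,E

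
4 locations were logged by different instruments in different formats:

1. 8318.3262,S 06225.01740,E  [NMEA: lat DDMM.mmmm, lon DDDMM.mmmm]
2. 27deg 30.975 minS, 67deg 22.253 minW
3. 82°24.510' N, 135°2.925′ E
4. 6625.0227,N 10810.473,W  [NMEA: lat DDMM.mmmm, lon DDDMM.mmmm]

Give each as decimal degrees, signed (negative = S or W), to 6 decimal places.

1. -83.305437, 62.416957
2. -27.516250, -67.370883
3. 82.408500, 135.048750
4. 66.417045, -108.174550

Point 1:
  Latitude: split at 2 digits → 83° and 18.3262′; 83 + 18.3262/60 = 83.3054367
  hemisphere S, so the sign is −
  Longitude: degrees = first 3 digits = 62, minutes = 25.0174; 62 + 25.0174/60 = 62.4169567
  E ⇒ keep positive
Point 2:
  Lat: 30.975′ = 0.516250°; total 27.5162500
  S ⇒ negate
  Lon: 67 + 22.253/60 = 67.3708833
  hemisphere W, so the sign is −
Point 3:
  Latitude: 82 + 24.51/60 = 82.4085000
  N ⇒ keep positive
  Lon: 2.925′ = 0.048750°; total 135.0487500
  E → positive
Point 4:
  φ: degrees = first 2 digits = 66, minutes = 25.0227; 66 + 25.0227/60 = 66.4170450
  N → positive
  Longitude: degrees = first 3 digits = 108, minutes = 10.473; 108 + 10.473/60 = 108.1745500
  hemisphere W, so the sign is −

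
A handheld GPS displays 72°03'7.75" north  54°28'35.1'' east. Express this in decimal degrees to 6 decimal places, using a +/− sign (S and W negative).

72.052153, 54.476417

Latitude: 72° + 3/60 + 7.75/3600 = 72 + 0.050000 + 0.002153 = 72.0521528
N → positive
Lon: 54° + 28/60 + 35.1/3600 = 54 + 0.466667 + 0.009750 = 54.4764167
E → positive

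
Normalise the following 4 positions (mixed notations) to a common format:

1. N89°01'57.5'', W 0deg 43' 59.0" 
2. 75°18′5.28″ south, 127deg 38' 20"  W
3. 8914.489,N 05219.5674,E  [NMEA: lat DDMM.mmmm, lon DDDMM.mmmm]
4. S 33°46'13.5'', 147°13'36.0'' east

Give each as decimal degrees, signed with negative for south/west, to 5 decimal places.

Point 1:
  φ: 89° + 1/60 + 57.5/3600 = 89 + 0.016667 + 0.015972 = 89.032639
  N → positive
  Lon: 0° + 43/60 + 59/3600 = 0 + 0.716667 + 0.016389 = 0.733056
  W → negative
Point 2:
  φ: 75° + 18/60 + 5.28/3600 = 75 + 0.300000 + 0.001467 = 75.301467
  S → negative
  Longitude: 38′ + 20″ = 38.33333′; 127 + 38.33333/60 = 127.638889
  W → negative
Point 3:
  Lat: degrees = first 2 digits = 89, minutes = 14.489; 89 + 14.489/60 = 89.241483
  N ⇒ keep positive
  λ: split at 3 digits → 052° and 19.5674′; 52 + 19.5674/60 = 52.326123
  E ⇒ keep positive
Point 4:
  Latitude: 33 + 46/60 + 13.5/3600 = 33.770417
  hemisphere S, so the sign is −
  λ: 147 + 13/60 + 36/3600 = 147.226667
  E → positive

1. 89.03264, -0.73306
2. -75.30147, -127.63889
3. 89.24148, 52.32612
4. -33.77042, 147.22667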